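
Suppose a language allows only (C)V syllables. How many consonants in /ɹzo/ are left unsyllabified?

Under (C)V, the unsyllabifiable consonants are /ɹ/ (no codas are permitted; onsets are limited to one consonant).

1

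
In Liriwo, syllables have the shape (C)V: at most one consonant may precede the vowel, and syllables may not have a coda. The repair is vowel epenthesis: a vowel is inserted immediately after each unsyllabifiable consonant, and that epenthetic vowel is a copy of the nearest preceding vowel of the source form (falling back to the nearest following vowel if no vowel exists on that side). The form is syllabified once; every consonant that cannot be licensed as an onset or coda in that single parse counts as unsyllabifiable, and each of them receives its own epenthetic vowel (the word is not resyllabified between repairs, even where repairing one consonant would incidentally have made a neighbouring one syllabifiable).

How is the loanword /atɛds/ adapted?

Under (C)V, the unsyllabifiable consonants are /d/, /s/ (no codas are permitted; onsets are limited to one consonant).
Each unlicensed consonant becomes the onset of a new syllable: /d/ → /dɛ/, /s/ → /sɛ/.

atɛdɛsɛ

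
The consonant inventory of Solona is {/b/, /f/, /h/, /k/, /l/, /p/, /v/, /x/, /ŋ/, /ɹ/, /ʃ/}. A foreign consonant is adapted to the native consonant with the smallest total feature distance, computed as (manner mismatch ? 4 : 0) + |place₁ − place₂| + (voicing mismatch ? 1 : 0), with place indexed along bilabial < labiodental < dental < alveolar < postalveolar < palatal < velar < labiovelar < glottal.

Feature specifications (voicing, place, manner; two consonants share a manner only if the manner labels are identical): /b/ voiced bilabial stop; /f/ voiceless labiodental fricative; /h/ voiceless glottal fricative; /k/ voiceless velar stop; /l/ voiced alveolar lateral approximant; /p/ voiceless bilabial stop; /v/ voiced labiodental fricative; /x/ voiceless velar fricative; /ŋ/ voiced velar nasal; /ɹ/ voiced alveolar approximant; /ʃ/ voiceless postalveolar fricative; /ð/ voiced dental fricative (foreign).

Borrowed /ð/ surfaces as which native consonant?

v

/v/ is closest: same manner (fricative), place distance 1 (dental→labiodental), same voicing; total 1. Next closest is /f/ at distance 2.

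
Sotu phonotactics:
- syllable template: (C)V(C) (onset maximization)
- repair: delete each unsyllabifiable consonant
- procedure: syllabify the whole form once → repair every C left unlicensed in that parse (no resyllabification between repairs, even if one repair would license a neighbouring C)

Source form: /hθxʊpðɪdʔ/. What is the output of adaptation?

xʊpðɪd

Under (C)V(C), the unsyllabifiable consonants are /h/, /θ/, /ʔ/ (at most one coda consonant is licensed; onsets are limited to one consonant).
Each unlicensed consonant is deleted: /h/, /θ/, /ʔ/.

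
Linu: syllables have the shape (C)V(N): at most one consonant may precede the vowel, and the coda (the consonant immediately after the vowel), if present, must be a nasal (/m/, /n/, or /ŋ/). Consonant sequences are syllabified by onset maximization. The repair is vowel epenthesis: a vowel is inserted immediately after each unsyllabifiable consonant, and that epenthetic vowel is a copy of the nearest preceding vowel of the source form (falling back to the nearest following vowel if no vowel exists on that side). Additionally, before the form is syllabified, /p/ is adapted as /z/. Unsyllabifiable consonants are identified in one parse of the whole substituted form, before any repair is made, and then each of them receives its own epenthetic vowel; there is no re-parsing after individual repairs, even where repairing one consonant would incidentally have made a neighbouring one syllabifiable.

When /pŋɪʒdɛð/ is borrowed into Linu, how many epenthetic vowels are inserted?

After substitution the input is /zŋɪʒdɛð/.
The unsyllabifiable consonants are /z/, /ʒ/, /ð/; each receives one epenthetic vowel.

3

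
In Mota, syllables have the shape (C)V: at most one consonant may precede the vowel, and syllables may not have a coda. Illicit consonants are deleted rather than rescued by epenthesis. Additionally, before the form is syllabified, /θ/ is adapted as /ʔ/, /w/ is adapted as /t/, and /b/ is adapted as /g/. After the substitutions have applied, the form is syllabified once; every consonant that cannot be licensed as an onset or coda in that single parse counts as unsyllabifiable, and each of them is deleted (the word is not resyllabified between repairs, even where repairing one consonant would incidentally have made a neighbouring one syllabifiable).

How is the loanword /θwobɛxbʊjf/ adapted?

Substitution: /θ/ → /ʔ/, /w/ → /t/, /b/ → /g/, giving /ʔtogɛxgʊjf/.
Syllabifying with onset maximization leaves /ʔ/, /x/, /j/, /f/ stranded (no codas are permitted; onsets are limited to one consonant).
Deletion applies to /ʔ/, /x/, /j/, /f/.

togɛgʊ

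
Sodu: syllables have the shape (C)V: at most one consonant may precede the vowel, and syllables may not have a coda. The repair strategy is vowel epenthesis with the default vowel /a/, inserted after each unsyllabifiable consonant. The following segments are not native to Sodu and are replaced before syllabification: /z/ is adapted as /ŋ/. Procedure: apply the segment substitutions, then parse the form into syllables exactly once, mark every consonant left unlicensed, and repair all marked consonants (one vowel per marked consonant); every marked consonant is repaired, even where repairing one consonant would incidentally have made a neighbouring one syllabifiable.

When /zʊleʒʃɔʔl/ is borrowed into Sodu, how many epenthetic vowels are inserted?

3

After substitution the input is /ŋʊleʒʃɔʔl/.
The unsyllabifiable consonants are /ʒ/, /ʔ/, /l/; each receives one epenthetic vowel.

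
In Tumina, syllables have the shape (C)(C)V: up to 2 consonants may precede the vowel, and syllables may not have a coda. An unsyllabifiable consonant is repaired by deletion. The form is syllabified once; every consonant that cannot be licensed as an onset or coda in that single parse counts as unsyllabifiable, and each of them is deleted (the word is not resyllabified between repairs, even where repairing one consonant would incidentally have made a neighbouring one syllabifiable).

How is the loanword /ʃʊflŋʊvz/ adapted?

The consonants /f/, /v/, /z/ cannot be parsed into a legal (C)(C)V syllable (no codas are permitted; onsets may contain at most 2 consonants).
Each unlicensed consonant is deleted: /f/, /v/, /z/.

ʃʊlŋʊ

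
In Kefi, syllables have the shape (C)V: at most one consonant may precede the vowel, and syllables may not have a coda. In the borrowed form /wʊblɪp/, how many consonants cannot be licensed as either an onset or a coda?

2

The consonants /b/, /p/ cannot be parsed into a legal (C)V syllable (no codas are permitted; onsets are limited to one consonant).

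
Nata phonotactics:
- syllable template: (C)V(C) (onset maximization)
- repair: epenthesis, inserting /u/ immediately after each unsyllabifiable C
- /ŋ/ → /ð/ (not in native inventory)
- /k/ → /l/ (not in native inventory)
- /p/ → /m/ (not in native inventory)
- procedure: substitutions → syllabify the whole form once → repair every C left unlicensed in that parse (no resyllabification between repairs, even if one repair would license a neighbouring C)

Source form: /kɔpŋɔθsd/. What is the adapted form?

Substitution: /k/ → /l/, /p/ → /m/, /ŋ/ → /ð/, giving /lɔmðɔθsd/.
The consonants /s/, /d/ cannot be parsed into a legal (C)V(C) syllable (at most one coda consonant is licensed; onsets are limited to one consonant).
Each unlicensed consonant becomes the onset of a new syllable: /s/ → /su/, /d/ → /du/.

lɔmðɔθsudu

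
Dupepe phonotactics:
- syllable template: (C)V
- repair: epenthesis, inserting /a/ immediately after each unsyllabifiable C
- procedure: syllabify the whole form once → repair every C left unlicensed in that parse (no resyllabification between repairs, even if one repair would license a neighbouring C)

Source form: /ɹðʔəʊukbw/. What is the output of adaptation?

ɹaðaʔəʊukabawa

Under (C)V, the unsyllabifiable consonants are /ɹ/, /ð/, /k/, /b/, /w/ (no codas are permitted; onsets are limited to one consonant).
Epenthesis after each stranded consonant: /ɹ/ → /ɹa/, /ð/ → /ða/, /k/ → /ka/, /b/ → /ba/, /w/ → /wa/.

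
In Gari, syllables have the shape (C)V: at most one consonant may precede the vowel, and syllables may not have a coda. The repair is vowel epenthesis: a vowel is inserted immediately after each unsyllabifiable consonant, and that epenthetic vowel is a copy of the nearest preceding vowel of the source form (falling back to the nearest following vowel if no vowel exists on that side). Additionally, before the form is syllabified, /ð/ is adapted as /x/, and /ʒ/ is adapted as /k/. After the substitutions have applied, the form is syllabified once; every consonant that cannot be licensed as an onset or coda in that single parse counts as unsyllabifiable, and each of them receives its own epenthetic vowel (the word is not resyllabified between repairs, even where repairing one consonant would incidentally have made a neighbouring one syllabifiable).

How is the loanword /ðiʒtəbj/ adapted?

xikitəbəjə

Substitution: /ð/ → /x/, /ʒ/ → /k/, giving /xiktəbj/.
Syllabifying with onset maximization leaves /k/, /b/, /j/ stranded (no codas are permitted; onsets are limited to one consonant).
Epenthesis after each stranded consonant: /k/ → /ki/, /b/ → /bə/, /j/ → /jə/.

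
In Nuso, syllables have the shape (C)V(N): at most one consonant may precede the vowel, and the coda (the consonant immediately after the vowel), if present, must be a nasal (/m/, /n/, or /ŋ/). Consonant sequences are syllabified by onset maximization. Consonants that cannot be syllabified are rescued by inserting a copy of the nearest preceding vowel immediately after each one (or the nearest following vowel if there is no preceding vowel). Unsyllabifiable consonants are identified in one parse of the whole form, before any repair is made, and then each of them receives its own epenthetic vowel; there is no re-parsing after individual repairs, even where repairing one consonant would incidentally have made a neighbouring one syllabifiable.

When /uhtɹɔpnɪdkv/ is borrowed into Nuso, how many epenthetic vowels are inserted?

The unsyllabifiable consonants are /h/, /t/, /p/, /d/, /k/, /v/; each receives one epenthetic vowel.

6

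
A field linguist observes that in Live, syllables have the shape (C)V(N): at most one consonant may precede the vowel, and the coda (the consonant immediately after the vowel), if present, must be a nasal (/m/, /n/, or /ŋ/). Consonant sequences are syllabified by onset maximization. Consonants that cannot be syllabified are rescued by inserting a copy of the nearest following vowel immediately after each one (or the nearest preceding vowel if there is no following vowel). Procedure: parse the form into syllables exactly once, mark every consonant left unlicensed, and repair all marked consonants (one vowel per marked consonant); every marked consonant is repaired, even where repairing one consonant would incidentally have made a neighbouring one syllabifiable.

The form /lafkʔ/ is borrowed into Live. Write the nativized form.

Syllabifying with onset maximization leaves /f/, /k/, /ʔ/ stranded (only a nasal (/m/, /n/, or /ŋ/) is licensed in coda position; onsets are limited to one consonant).
Each unlicensed consonant becomes the onset of a new syllable: /f/ → /fa/, /k/ → /ka/, /ʔ/ → /ʔa/.

lafakaʔa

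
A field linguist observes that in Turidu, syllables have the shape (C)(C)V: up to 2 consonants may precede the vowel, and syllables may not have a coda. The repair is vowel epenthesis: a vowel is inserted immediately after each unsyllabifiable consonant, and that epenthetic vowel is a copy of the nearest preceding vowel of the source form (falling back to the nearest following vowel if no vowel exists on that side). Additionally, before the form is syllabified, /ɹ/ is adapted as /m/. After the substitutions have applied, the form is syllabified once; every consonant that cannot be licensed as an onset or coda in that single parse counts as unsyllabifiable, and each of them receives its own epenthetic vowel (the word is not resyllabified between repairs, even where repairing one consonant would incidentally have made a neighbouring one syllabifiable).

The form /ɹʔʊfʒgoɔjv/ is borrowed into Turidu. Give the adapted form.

mʔʊfʊʒgoɔjɔvɔ

Substitution: /ɹ/ → /m/, giving /mʔʊfʒgoɔjv/.
The consonants /f/, /j/, /v/ cannot be parsed into a legal (C)(C)V syllable (no codas are permitted; onsets may contain at most 2 consonants).
Epenthesis after each stranded consonant: /f/ → /fʊ/, /j/ → /jɔ/, /v/ → /vɔ/.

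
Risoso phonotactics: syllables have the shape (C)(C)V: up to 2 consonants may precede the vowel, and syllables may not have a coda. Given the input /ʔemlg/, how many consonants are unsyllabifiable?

3

The consonants /m/, /l/, /g/ cannot be parsed into a legal (C)(C)V syllable (no codas are permitted; onsets may contain at most 2 consonants).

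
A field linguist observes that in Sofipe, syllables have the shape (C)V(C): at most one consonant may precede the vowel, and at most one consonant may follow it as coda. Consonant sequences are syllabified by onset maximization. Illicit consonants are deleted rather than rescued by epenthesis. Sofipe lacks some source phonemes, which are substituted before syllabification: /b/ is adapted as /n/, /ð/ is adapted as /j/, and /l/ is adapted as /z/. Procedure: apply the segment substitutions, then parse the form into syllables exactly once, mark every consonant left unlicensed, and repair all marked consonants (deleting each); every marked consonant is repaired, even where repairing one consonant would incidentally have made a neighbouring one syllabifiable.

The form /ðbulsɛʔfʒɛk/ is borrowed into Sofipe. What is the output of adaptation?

nuzsɛʔʒɛk

Substitution: /ð/ → /j/, /b/ → /n/, /l/ → /z/, giving /jnuzsɛʔfʒɛk/.
Syllabifying with onset maximization leaves /j/, /f/ stranded (at most one coda consonant is licensed; onsets are limited to one consonant).
Deleting the stranded consonants removes /j/, /f/.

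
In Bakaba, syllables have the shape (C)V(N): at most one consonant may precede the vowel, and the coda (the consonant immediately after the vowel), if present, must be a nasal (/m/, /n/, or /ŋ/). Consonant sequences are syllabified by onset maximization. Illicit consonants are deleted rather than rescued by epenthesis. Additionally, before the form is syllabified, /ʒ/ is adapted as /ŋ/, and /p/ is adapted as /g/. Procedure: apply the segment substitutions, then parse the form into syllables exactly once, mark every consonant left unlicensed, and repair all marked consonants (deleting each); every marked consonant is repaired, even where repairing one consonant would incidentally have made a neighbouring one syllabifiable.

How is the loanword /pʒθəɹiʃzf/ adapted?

Substitution: /p/ → /g/, /ʒ/ → /ŋ/, giving /gŋθəɹiʃzf/.
Under (C)V(N), the unsyllabifiable consonants are /g/, /ŋ/, /ʃ/, /z/, /f/ (only a nasal (/m/, /n/, or /ŋ/) is licensed in coda position; onsets are limited to one consonant).
Deleting the stranded consonants removes /g/, /ŋ/, /ʃ/, /z/, /f/.

θəɹi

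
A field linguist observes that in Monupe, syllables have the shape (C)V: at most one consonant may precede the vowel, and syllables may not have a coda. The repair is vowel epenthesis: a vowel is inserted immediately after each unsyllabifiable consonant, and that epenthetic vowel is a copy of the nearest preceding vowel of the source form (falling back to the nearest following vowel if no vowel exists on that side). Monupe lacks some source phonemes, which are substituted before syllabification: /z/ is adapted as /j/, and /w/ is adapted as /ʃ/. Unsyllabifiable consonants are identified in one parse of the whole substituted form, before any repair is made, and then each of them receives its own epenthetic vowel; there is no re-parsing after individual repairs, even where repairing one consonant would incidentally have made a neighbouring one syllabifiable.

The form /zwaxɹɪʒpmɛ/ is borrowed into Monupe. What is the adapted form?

Substitution: /z/ → /j/, /w/ → /ʃ/, giving /jʃaxɹɪʒpmɛ/.
The consonants /j/, /x/, /ʒ/, /p/ cannot be parsed into a legal (C)V syllable (no codas are permitted; onsets are limited to one consonant).
Epenthesis after each stranded consonant: /j/ → /ja/, /x/ → /xa/, /ʒ/ → /ʒɪ/, /p/ → /pɪ/.

jaʃaxaɹɪʒɪpɪmɛ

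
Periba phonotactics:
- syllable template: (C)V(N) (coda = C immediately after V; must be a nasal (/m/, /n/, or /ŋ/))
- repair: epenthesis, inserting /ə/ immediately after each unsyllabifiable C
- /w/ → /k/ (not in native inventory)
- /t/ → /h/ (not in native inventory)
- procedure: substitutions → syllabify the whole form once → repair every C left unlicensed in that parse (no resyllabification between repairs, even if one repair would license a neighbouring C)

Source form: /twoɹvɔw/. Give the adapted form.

Substitution: /t/ → /h/, /w/ → /k/, giving /hkoɹvɔk/.
Syllabifying with onset maximization leaves /h/, /ɹ/, /k/ stranded (only a nasal (/m/, /n/, or /ŋ/) is licensed in coda position; onsets are limited to one consonant).
Epenthesis after each stranded consonant: /h/ → /hə/, /ɹ/ → /ɹə/, /k/ → /kə/.

həkoɹəvɔkə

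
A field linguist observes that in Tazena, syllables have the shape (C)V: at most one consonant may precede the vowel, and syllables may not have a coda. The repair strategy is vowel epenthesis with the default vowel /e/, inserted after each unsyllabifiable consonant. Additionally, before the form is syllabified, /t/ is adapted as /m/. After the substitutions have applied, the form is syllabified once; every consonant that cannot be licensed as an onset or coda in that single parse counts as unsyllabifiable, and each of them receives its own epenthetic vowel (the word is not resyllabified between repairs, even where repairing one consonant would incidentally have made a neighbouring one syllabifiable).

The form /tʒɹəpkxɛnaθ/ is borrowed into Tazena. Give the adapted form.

meʒeɹəpekexɛnaθe

Substitution: /t/ → /m/, giving /mʒɹəpkxɛnaθ/.
The consonants /m/, /ʒ/, /p/, /k/, /θ/ cannot be parsed into a legal (C)V syllable (no codas are permitted; onsets are limited to one consonant).
Inserting the epenthetic vowel yields /m/ → /me/, /ʒ/ → /ʒe/, /p/ → /pe/, /k/ → /ke/, /θ/ → /θe/.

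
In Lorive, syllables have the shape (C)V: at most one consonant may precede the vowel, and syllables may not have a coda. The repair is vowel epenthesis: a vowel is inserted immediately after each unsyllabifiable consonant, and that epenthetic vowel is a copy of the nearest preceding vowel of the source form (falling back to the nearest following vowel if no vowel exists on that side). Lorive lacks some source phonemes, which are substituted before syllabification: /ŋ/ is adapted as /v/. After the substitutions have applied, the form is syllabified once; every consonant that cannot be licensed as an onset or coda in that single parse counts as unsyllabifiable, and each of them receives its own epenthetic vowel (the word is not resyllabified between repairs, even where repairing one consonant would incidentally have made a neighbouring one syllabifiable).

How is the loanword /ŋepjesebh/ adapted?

vepejesebehe

Substitution: /ŋ/ → /v/, giving /vepjesebh/.
Under (C)V, the unsyllabifiable consonants are /p/, /b/, /h/ (no codas are permitted; onsets are limited to one consonant).
Inserting the epenthetic vowel yields /p/ → /pe/, /b/ → /be/, /h/ → /he/.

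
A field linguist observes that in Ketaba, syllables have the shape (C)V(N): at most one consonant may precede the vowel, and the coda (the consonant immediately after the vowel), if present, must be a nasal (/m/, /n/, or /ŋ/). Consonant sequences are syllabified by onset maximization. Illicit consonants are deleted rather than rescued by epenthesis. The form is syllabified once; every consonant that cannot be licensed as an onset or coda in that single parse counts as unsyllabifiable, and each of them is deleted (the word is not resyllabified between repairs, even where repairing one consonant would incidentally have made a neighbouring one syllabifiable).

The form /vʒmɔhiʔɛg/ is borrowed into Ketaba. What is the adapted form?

mɔhiʔɛ

Under (C)V(N), the unsyllabifiable consonants are /v/, /ʒ/, /g/ (only a nasal (/m/, /n/, or /ŋ/) is licensed in coda position; onsets are limited to one consonant).
Deletion applies to /v/, /ʒ/, /g/.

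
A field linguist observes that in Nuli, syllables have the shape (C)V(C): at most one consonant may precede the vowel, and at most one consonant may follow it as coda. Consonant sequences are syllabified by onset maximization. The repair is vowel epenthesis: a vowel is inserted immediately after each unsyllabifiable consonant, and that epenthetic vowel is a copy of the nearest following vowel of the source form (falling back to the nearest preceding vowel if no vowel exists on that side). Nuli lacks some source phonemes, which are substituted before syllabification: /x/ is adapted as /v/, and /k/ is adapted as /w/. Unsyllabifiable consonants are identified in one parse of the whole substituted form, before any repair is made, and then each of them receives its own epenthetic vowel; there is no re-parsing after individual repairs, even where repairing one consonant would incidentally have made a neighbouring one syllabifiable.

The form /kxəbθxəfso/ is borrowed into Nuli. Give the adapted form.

wəvəbθəvəfso

Substitution: /k/ → /w/, /x/ → /v/, giving /wvəbθvəfso/.
Under (C)V(C), the unsyllabifiable consonants are /w/, /θ/ (at most one coda consonant is licensed; onsets are limited to one consonant).
Epenthesis after each stranded consonant: /w/ → /wə/, /θ/ → /θə/.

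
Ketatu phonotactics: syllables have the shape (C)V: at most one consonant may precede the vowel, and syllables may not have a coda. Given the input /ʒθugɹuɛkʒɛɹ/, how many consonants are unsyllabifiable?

Under (C)V, the unsyllabifiable consonants are /ʒ/, /g/, /k/, /ɹ/ (no codas are permitted; onsets are limited to one consonant).

4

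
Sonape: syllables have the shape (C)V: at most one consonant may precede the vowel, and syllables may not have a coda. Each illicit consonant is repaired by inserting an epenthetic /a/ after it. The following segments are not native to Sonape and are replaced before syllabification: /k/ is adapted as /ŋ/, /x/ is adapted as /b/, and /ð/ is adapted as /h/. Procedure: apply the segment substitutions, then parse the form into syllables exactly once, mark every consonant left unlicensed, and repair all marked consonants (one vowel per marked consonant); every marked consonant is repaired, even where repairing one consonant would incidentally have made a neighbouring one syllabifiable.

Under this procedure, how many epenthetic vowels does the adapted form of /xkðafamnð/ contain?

After substitution the input is /bŋhafamnh/.
The unsyllabifiable consonants are /b/, /ŋ/, /m/, /n/, /h/; each receives one epenthetic vowel.

5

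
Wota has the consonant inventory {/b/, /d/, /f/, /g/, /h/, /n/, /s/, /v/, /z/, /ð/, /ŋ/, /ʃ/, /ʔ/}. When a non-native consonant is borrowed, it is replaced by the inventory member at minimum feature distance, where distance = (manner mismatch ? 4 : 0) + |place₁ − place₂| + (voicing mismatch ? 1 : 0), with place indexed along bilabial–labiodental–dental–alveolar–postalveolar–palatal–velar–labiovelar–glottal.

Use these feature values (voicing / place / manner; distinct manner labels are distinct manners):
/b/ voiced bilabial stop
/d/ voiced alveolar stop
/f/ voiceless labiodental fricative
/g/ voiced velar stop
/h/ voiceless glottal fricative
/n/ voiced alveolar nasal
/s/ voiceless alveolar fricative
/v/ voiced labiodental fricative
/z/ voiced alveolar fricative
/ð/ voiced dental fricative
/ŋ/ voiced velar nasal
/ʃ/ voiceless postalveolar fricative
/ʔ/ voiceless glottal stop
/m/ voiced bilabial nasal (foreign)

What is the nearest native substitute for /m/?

/n/ is closest: same manner (nasal), place distance 3 (bilabial→alveolar), same voicing; total 3. Next closest is /b/ at distance 4.

n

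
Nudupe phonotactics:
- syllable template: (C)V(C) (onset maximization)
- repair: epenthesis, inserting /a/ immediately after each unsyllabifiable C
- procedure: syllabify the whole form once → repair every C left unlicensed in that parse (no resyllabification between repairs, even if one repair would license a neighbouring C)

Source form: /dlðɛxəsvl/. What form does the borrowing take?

dalaðɛxəsvala

The consonants /d/, /l/, /v/, /l/ cannot be parsed into a legal (C)V(C) syllable (at most one coda consonant is licensed; onsets are limited to one consonant).
Inserting the epenthetic vowel yields /d/ → /da/, /l/ → /la/, /v/ → /va/, /l/ → /la/.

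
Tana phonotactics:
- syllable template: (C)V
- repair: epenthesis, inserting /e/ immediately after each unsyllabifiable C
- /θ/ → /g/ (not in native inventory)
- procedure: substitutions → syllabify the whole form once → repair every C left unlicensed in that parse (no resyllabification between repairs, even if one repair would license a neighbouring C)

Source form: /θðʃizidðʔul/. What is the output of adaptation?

Substitution: /θ/ → /g/, giving /gðʃizidðʔul/.
The consonants /g/, /ð/, /d/, /ð/, /l/ cannot be parsed into a legal (C)V syllable (no codas are permitted; onsets are limited to one consonant).
Inserting the epenthetic vowel yields /g/ → /ge/, /ð/ → /ðe/, /d/ → /de/, /ð/ → /ðe/, /l/ → /le/.

geðeʃizideðeʔule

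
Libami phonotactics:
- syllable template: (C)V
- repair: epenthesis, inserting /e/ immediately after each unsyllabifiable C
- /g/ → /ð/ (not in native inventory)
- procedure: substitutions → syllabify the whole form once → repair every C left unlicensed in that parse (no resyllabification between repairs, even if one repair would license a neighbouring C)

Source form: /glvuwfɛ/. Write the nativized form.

ðelevuwefɛ

Substitution: /g/ → /ð/, giving /ðlvuwfɛ/.
Syllabifying with onset maximization leaves /ð/, /l/, /w/ stranded (no codas are permitted; onsets are limited to one consonant).
Epenthesis after each stranded consonant: /ð/ → /ðe/, /l/ → /le/, /w/ → /we/.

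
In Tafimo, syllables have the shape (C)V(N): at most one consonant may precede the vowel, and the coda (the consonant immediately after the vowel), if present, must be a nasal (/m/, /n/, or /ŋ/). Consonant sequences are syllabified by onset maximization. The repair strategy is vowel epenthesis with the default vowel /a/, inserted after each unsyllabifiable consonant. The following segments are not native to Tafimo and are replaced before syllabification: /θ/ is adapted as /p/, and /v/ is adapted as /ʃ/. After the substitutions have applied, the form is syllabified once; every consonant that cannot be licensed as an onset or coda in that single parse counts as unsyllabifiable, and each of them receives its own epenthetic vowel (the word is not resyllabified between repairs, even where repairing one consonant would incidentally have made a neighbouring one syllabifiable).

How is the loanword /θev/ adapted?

peʃa

Substitution: /θ/ → /p/, /v/ → /ʃ/, giving /peʃ/.
The consonants /ʃ/ cannot be parsed into a legal (C)V(N) syllable (only a nasal (/m/, /n/, or /ŋ/) is licensed in coda position; onsets are limited to one consonant).
Each unlicensed consonant becomes the onset of a new syllable: /ʃ/ → /ʃa/.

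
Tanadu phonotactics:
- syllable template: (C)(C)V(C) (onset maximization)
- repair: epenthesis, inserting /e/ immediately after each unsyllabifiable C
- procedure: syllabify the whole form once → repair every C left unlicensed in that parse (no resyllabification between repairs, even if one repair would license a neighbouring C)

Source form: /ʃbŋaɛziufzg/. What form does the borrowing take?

Syllabifying with onset maximization leaves /ʃ/, /z/, /g/ stranded (at most one coda consonant is licensed; onsets may contain at most 2 consonants).
Inserting the epenthetic vowel yields /ʃ/ → /ʃe/, /z/ → /ze/, /g/ → /ge/.

ʃebŋaɛziufzege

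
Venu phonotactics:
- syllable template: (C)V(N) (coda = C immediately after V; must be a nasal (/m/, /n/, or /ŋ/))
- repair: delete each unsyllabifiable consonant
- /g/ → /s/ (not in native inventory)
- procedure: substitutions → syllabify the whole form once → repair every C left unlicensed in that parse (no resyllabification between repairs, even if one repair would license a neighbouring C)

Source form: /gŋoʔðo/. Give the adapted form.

Substitution: /g/ → /s/, giving /sŋoʔðo/.
Syllabifying with onset maximization leaves /s/, /ʔ/ stranded (only a nasal (/m/, /n/, or /ŋ/) is licensed in coda position; onsets are limited to one consonant).
Each unlicensed consonant is deleted: /s/, /ʔ/.

ŋoðo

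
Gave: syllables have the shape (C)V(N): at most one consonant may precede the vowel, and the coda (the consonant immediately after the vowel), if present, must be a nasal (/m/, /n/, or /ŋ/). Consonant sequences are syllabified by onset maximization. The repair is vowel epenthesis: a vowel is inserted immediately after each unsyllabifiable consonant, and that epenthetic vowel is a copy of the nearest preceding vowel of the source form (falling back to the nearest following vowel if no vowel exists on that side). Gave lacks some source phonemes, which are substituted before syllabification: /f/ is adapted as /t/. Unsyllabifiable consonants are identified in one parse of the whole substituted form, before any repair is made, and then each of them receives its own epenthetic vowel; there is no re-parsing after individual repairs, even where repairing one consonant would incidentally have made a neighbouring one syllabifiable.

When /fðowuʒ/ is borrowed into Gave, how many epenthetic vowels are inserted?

After substitution the input is /tðowuʒ/.
The unsyllabifiable consonants are /t/, /ʒ/; each receives one epenthetic vowel.

2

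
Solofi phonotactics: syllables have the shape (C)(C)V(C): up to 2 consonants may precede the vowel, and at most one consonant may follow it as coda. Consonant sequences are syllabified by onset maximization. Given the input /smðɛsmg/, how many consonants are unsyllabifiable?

The consonants /s/, /m/, /g/ cannot be parsed into a legal (C)(C)V(C) syllable (at most one coda consonant is licensed; onsets may contain at most 2 consonants).

3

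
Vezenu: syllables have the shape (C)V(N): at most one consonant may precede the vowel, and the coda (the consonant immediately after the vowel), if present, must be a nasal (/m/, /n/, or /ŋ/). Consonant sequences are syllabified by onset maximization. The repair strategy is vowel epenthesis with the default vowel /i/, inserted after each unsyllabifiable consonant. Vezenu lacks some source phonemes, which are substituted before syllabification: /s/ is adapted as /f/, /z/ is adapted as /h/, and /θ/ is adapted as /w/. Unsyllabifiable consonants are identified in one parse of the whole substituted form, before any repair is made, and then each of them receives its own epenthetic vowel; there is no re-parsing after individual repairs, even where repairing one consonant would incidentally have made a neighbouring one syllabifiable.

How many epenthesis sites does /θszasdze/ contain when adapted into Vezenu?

4

After substitution the input is /wfhafdhe/.
The unsyllabifiable consonants are /w/, /f/, /f/, /d/; each receives one epenthetic vowel.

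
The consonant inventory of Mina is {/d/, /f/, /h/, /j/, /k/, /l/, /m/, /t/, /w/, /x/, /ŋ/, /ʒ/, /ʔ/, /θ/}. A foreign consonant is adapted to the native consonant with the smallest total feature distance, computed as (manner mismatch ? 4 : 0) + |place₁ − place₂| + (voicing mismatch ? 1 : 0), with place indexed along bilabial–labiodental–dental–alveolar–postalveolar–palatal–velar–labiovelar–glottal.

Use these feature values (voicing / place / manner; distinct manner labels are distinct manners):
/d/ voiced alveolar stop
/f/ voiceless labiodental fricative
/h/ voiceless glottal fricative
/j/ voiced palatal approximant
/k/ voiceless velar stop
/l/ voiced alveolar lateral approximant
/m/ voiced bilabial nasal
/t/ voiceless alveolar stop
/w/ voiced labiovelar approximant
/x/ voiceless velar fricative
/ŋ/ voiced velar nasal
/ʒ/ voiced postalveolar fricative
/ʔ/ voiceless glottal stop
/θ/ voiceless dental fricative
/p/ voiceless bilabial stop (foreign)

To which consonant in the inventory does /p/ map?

/t/ is closest: same manner (stop), place distance 3 (bilabial→alveolar), same voicing; total 3. Next closest is /d/ at distance 4.

t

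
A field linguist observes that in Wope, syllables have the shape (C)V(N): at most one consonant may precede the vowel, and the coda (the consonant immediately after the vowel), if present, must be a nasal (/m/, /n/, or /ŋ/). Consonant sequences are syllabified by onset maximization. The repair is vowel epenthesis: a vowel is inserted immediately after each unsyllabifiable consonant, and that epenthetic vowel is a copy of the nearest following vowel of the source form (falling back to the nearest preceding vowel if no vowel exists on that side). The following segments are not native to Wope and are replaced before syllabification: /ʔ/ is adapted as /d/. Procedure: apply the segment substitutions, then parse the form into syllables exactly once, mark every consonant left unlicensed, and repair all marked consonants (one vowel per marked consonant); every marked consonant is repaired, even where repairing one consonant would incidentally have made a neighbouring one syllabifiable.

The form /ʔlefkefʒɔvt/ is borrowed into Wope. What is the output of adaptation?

delefekefɔʒɔvɔtɔ

Substitution: /ʔ/ → /d/, giving /dlefkefʒɔvt/.
The consonants /d/, /f/, /f/, /v/, /t/ cannot be parsed into a legal (C)V(N) syllable (only a nasal (/m/, /n/, or /ŋ/) is licensed in coda position; onsets are limited to one consonant).
Each unlicensed consonant becomes the onset of a new syllable: /d/ → /de/, /f/ → /fe/, /f/ → /fɔ/, /v/ → /vɔ/, /t/ → /tɔ/.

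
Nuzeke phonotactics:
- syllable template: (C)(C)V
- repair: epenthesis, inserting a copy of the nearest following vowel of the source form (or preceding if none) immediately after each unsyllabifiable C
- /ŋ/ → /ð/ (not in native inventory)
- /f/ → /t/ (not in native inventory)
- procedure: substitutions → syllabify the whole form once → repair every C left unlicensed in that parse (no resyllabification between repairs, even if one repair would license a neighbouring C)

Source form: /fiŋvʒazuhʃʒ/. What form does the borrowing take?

tiðavʒazuhuʃuʒu

Substitution: /f/ → /t/, /ŋ/ → /ð/, giving /tiðvʒazuhʃʒ/.
Under (C)(C)V, the unsyllabifiable consonants are /ð/, /h/, /ʃ/, /ʒ/ (no codas are permitted; onsets may contain at most 2 consonants).
Inserting the epenthetic vowel yields /ð/ → /ða/, /h/ → /hu/, /ʃ/ → /ʃu/, /ʒ/ → /ʒu/.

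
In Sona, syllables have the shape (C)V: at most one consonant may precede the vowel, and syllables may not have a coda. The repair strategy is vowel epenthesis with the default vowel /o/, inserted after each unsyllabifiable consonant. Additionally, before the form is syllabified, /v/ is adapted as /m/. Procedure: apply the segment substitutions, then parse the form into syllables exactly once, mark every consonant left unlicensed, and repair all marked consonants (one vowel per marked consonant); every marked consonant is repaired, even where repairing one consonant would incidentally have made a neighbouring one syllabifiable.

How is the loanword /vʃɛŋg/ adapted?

Substitution: /v/ → /m/, giving /mʃɛŋg/.
Syllabifying with onset maximization leaves /m/, /ŋ/, /g/ stranded (no codas are permitted; onsets are limited to one consonant).
Epenthesis after each stranded consonant: /m/ → /mo/, /ŋ/ → /ŋo/, /g/ → /go/.

moʃɛŋogo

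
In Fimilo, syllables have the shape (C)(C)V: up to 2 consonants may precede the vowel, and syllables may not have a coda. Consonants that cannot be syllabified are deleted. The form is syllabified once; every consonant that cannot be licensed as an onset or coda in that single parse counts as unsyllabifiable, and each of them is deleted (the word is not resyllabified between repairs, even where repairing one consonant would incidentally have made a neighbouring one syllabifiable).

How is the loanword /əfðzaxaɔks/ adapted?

əðzaxaɔ

The consonants /f/, /k/, /s/ cannot be parsed into a legal (C)(C)V syllable (no codas are permitted; onsets may contain at most 2 consonants).
Deleting the stranded consonants removes /f/, /k/, /s/.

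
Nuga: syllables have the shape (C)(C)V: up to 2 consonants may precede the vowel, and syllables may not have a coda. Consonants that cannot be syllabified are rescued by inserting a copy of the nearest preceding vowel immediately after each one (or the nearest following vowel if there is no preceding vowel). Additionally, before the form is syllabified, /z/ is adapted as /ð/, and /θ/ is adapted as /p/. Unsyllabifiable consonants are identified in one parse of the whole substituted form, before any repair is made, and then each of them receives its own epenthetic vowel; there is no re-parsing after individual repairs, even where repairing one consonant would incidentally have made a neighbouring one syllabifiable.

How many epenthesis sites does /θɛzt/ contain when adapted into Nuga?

2

After substitution the input is /pɛðt/.
The unsyllabifiable consonants are /ð/, /t/; each receives one epenthetic vowel.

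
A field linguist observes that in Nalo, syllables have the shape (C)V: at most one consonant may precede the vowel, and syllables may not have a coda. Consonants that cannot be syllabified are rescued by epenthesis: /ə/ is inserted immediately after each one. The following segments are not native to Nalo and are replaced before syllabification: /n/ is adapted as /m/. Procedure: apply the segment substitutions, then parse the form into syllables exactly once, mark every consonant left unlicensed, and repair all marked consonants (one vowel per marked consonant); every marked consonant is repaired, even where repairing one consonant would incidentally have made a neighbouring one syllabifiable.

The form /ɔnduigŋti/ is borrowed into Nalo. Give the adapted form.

Substitution: /n/ → /m/, giving /ɔmduigŋti/.
Syllabifying with onset maximization leaves /m/, /g/, /ŋ/ stranded (no codas are permitted; onsets are limited to one consonant).
Inserting the epenthetic vowel yields /m/ → /mə/, /g/ → /gə/, /ŋ/ → /ŋə/.

ɔməduigəŋəti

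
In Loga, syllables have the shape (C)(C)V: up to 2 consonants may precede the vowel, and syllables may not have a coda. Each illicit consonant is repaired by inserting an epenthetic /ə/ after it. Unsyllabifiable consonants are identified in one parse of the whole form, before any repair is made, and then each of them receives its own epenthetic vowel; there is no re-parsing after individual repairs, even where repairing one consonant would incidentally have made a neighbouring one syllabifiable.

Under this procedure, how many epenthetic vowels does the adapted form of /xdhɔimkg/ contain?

4

The unsyllabifiable consonants are /x/, /m/, /k/, /g/; each receives one epenthetic vowel.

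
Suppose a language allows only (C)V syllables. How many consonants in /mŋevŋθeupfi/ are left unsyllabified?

The consonants /m/, /v/, /ŋ/, /p/ cannot be parsed into a legal (C)V syllable (no codas are permitted; onsets are limited to one consonant).

4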